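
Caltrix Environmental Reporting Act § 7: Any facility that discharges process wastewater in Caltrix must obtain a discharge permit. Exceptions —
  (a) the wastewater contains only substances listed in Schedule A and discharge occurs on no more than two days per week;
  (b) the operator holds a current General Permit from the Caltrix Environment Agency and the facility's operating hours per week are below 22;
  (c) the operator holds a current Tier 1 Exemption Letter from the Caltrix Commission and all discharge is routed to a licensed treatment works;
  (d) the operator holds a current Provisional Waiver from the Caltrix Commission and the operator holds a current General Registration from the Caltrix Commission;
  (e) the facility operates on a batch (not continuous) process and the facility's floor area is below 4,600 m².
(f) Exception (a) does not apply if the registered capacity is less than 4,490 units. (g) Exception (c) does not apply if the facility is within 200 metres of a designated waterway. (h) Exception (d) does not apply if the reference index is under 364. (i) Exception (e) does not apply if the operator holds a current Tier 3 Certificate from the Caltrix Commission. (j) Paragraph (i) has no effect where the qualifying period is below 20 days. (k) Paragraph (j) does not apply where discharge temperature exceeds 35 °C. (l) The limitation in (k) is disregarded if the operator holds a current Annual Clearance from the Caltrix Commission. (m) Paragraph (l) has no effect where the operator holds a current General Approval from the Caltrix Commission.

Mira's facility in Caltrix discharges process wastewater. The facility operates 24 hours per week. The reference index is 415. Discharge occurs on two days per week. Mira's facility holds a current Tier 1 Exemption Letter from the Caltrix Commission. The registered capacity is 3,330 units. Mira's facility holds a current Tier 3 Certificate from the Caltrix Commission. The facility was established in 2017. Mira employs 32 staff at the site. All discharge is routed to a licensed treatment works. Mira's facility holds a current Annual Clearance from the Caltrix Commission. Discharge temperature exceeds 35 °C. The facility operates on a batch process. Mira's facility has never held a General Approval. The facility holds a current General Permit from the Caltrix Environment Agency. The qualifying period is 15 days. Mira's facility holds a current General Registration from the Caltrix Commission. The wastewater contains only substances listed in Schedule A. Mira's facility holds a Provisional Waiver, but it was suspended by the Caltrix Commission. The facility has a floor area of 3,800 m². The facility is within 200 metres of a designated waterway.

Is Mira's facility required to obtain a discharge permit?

Exception (a)'s conditions are all satisfied: the wastewater is Schedule-A-only; discharge occurs on no more than two days per week. But: (f) operates against (a): the registered capacity is 3,330 units, less than the 4,490 units limit. So (a) is unavailable.
Exception (b) requires that the facility's operating hours per week are below 22; but the facility's operating hours per week are 24, not below 22, so (b) is unavailable.
Exception (c): a current Tier 1 Exemption Letter is held; discharge is routed to a licensed treatment works — every condition holds. But: (g) operates against (c): the facility is within 200 m of a designated waterway. So (c) is unavailable.
Exception (d) does not apply: no current Provisional Waiver is held.
All of (e)'s requirements are met (the facility operates on a batch process; the facility's floor area is 3,800 m², below the 4,600 m² limit). Considering the limiting provisions: (i) would limit (e) — a current Tier 3 Certificate is held — but (j) sets (i) aside: (j) is triggered — the qualifying period is 15 days, below the 20 days limit. (k) would limit (j) — discharge temperature exceeds 35 °C — but (l) sets (k) aside: (l) is triggered — a current Annual Clearance is held. (m), which would lift (l), is not triggered — the General Approval is not current. So (e) applies.

No — exception (e) applies; Mira's facility is not required to obtain a discharge permit.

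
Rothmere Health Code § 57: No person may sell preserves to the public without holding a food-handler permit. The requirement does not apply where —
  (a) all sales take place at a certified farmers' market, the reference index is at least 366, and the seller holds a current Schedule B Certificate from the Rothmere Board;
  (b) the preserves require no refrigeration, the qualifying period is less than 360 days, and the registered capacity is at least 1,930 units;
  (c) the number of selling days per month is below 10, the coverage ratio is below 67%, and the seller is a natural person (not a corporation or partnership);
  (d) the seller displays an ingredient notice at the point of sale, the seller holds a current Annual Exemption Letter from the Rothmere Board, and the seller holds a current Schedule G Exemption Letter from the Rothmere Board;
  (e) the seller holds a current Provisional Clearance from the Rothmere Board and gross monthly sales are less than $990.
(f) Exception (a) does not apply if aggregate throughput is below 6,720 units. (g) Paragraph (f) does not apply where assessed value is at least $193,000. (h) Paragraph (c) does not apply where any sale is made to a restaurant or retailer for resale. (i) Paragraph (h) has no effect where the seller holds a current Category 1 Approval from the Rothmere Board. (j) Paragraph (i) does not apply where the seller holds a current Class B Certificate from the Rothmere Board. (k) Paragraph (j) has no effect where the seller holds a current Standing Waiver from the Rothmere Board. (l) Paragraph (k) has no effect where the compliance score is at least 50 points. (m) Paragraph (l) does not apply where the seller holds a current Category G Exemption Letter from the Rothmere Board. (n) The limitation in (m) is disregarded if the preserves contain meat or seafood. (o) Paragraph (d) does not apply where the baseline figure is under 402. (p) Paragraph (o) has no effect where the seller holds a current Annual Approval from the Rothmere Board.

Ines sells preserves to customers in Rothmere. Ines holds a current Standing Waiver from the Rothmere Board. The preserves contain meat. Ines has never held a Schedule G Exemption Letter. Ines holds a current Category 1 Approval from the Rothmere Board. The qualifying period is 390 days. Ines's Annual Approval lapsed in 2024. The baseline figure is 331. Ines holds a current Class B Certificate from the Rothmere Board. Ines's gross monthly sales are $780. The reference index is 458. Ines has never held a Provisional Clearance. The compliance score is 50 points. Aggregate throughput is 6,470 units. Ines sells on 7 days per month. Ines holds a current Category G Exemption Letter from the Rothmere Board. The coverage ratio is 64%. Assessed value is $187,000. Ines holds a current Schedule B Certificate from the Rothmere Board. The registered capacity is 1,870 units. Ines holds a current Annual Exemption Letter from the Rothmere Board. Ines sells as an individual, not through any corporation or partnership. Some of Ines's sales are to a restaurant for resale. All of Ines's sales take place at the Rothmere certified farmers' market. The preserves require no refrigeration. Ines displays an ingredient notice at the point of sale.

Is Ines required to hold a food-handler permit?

All of (a)'s requirements are met (all sales are at a certified farmers' market; the reference index is 458, meeting the 366 threshold; a current Schedule B Certificate is held). Turning to paragraphs (f)–(g): (f) is triggered — aggregate throughput is 6,470 units, below the 6,720 units limit. (g) does not operate here (assessed value is $187,000, short of $193,000), so (f) stands. (a) is therefore removed.
Exception (b) does not apply: the qualifying period is 390 days, not less than 360 days.
Exception (c): the number of selling days per month is 7, below the 10 limit; the coverage ratio is 64%, below the 67% limit; the seller is a natural person — every condition holds. However, paragraphs (h)–(n) must be considered: (h) is engaged — some sales are to a restaurant for resale. (i) would limit (h) — a current Category 1 Approval is held — but (j) sets (i) aside: (j) operates against (i): a current Class B Certificate is held. (k) applies (a current Standing Waiver is held), but is overridden by (l): (l) operates against (k): the compliance score is 50 points, meeting the 50 points threshold. (m) applies (a current Category G Exemption Letter is held), but is set aside by (n): (n) operates against (m): the preserves contain meat. So (c) is unavailable.
Exception (d) requires that the seller holds a current Schedule G Exemption Letter from the Rothmere Board; but the Schedule G Exemption Letter is not current, so (d) is unavailable.
Exception (e) requires that the seller holds a current Provisional Clearance from the Rothmere Board; but no current Provisional Clearance is held, so (e) is unavailable.
No exception applies. The general rule governs.

Yes — Ines must hold a food-handler permit.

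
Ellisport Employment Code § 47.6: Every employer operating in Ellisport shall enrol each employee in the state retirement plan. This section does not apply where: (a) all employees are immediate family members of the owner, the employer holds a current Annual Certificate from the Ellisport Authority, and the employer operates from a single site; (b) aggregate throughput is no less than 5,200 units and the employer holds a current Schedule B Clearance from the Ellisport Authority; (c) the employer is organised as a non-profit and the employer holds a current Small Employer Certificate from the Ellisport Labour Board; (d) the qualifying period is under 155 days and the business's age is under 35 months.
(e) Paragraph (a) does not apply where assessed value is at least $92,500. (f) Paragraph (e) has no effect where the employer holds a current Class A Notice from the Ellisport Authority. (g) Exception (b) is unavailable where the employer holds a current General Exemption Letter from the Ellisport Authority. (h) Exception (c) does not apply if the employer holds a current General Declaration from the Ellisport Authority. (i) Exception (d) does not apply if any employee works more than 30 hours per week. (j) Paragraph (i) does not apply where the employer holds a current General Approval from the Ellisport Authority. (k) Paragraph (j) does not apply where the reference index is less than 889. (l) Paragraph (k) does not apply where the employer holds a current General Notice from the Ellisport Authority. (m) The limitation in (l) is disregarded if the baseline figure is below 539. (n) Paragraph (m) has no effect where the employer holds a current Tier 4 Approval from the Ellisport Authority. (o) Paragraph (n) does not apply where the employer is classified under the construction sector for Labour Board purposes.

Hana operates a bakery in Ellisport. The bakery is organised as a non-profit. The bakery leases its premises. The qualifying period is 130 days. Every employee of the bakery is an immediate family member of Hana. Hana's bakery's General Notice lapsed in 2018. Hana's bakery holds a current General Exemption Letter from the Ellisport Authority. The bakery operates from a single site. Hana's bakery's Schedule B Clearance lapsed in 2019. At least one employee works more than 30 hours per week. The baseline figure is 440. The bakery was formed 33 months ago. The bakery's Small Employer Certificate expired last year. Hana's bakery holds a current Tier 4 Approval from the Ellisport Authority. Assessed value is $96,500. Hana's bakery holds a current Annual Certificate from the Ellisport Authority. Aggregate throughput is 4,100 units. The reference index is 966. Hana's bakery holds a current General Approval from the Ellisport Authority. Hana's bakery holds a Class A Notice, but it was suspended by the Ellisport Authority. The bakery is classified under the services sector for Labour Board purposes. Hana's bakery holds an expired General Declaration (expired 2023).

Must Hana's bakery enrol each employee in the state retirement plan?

All of (a)'s requirements are met (every employee is an immediate family member; a current Annual Certificate is held; the employer operates from a single site). Turning to paragraphs (e)–(f): (e) is engaged — assessed value is $96,500, meeting the $92,500 threshold. (f) is not engaged (there is no Class A Notice in force), so (e) stands. So (a) is unavailable.
Exception (b) fails — aggregate throughput is 4,100 units, short of 5,200 units.
Exception (c) does not apply: the Small Employer Certificate has expired.
Exception (d)'s conditions are all satisfied: the qualifying period is 130 days, under the 155 days limit; the business's age is 33 months, under the 35 months limit. Under paragraphs (i)–(o): (i) is engaged (at least one employee exceeds 30 hours/week), but yields to (j): (j) is engaged — a current General Approval is held. (k) is inapplicable (the reference index is 966, not less than 889), so (j) stands. Exception (d) stands.

No — exception (d) applies; Hana's bakery is not required to enrol each employee in the state retirement plan.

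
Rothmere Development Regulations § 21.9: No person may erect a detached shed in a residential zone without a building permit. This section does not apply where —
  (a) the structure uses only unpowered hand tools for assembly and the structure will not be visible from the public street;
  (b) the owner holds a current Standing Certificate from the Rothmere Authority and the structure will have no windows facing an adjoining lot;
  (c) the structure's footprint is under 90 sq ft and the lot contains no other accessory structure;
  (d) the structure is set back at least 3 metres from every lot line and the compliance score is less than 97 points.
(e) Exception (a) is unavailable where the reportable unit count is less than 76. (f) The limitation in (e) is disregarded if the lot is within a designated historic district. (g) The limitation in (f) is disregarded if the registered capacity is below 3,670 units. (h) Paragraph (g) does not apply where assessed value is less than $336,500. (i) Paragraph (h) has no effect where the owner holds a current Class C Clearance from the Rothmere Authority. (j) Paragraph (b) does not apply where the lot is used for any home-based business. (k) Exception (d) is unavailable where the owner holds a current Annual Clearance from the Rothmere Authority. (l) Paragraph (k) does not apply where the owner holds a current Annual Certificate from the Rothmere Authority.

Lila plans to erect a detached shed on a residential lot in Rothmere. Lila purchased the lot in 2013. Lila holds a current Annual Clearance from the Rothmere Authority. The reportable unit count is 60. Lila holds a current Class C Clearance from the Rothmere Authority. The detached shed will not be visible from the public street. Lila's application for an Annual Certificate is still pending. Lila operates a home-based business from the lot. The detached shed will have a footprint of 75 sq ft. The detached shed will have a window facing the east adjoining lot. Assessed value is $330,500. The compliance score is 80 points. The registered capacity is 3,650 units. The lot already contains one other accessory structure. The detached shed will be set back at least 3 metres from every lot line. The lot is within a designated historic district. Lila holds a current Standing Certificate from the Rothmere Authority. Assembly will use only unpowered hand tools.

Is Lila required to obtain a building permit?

Yes — Lila must obtain a building permit.

Exception (a): assembly uses only hand tools; the structure will not be visible from the street — every condition holds. However, paragraphs (e)–(i) must be considered: (e) operates against (a): the reportable unit count is 60, less than the 76 limit. (f) applies (the lot is in a historic district), but yields to (g): (g) applies — the registered capacity is 3,650 units, below the 3,670 units limit. (h) would limit (g) — assessed value is $330,500, less than the $336,500 limit — but (i) sets (h) aside: (i) operates against (h): a current Class C Clearance is held. (a) is therefore removed.
Exception (b) fails — a window faces an adjoining lot.
Exception (c) fails — the lot already has another accessory structure.
Exception (d)'s conditions are all satisfied: the setback is at least 3 m on every side; the compliance score is 80 points, less than the 97 points limit. Turning to paragraphs (k)–(l): (k) applies — a current Annual Clearance is held. (l), which would lift (k), is inapplicable — the Annual Certificate is not current. (d) is therefore removed.
No exception displaces § 21.9.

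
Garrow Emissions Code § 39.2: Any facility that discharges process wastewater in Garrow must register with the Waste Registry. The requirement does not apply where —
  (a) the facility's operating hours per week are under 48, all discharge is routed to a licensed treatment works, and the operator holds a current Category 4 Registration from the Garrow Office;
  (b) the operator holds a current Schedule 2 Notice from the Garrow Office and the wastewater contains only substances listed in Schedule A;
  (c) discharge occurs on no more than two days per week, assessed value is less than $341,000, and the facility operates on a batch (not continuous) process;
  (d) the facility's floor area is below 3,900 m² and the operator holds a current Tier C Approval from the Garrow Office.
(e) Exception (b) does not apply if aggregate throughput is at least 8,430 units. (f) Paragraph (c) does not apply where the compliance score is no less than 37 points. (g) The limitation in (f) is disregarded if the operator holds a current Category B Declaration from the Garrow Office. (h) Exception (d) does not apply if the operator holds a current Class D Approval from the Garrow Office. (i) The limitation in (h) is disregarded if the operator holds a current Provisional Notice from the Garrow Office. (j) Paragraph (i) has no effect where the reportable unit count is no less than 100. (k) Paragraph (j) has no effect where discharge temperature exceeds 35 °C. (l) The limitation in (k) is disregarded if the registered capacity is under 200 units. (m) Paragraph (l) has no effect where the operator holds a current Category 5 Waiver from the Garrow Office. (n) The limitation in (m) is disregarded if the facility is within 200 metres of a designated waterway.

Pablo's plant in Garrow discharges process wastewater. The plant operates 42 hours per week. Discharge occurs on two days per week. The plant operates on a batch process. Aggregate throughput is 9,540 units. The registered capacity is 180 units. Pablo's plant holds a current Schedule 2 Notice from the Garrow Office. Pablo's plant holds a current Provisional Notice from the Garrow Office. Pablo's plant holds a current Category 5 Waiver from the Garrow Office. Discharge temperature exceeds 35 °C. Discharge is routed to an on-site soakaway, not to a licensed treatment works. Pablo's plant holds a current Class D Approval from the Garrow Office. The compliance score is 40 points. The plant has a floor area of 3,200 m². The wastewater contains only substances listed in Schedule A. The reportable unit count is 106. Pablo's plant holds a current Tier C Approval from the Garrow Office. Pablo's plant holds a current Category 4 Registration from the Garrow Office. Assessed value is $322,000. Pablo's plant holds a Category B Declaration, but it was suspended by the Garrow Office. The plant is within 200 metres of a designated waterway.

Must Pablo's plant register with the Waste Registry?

Exception (a) does not apply: discharge is not routed to a licensed treatment works.
Exception (b)'s conditions are all satisfied: a current Schedule 2 Notice is held; the wastewater is Schedule-A-only. But applying paragraph (e): (e) operates — aggregate throughput is 9,540 units, meeting the 8,430 units threshold. So (b) is unavailable.
Exception (c)'s conditions are all satisfied: discharge occurs on no more than two days per week; assessed value is $322,000, less than the $341,000 limit; the facility operates on a batch process. But: (f) applies — the compliance score is 40 points, meeting the 37 points threshold. (g) is not engaged (there is no Category B Declaration in force), so (f) stands. So (c) is unavailable.
Exception (d): the facility's floor area is 3,200 m², below the 3,900 m² limit; a current Tier C Approval is held — every condition holds. But applying paragraphs (h)–(n): (h) operates against (d): a current Class D Approval is held. (i) would limit (h) — a current Provisional Notice is held — but (j) sets (i) aside: (j) is engaged — the reportable unit count is 106, meeting the 100 threshold. (k) is triggered (discharge temperature exceeds 35 °C), but is itself disapplied by (l): (l) is engaged — the registered capacity is 180 units, under the 200 units limit. (m) would limit (l) — a current Category 5 Waiver is held — but (n) sets (m) aside: (n) is triggered — the plant is within 200 m of a designated waterway. (d) is therefore removed.
Every exception is unavailable, so the rule governs.

Yes — Pablo's plant must register with the Waste Registry.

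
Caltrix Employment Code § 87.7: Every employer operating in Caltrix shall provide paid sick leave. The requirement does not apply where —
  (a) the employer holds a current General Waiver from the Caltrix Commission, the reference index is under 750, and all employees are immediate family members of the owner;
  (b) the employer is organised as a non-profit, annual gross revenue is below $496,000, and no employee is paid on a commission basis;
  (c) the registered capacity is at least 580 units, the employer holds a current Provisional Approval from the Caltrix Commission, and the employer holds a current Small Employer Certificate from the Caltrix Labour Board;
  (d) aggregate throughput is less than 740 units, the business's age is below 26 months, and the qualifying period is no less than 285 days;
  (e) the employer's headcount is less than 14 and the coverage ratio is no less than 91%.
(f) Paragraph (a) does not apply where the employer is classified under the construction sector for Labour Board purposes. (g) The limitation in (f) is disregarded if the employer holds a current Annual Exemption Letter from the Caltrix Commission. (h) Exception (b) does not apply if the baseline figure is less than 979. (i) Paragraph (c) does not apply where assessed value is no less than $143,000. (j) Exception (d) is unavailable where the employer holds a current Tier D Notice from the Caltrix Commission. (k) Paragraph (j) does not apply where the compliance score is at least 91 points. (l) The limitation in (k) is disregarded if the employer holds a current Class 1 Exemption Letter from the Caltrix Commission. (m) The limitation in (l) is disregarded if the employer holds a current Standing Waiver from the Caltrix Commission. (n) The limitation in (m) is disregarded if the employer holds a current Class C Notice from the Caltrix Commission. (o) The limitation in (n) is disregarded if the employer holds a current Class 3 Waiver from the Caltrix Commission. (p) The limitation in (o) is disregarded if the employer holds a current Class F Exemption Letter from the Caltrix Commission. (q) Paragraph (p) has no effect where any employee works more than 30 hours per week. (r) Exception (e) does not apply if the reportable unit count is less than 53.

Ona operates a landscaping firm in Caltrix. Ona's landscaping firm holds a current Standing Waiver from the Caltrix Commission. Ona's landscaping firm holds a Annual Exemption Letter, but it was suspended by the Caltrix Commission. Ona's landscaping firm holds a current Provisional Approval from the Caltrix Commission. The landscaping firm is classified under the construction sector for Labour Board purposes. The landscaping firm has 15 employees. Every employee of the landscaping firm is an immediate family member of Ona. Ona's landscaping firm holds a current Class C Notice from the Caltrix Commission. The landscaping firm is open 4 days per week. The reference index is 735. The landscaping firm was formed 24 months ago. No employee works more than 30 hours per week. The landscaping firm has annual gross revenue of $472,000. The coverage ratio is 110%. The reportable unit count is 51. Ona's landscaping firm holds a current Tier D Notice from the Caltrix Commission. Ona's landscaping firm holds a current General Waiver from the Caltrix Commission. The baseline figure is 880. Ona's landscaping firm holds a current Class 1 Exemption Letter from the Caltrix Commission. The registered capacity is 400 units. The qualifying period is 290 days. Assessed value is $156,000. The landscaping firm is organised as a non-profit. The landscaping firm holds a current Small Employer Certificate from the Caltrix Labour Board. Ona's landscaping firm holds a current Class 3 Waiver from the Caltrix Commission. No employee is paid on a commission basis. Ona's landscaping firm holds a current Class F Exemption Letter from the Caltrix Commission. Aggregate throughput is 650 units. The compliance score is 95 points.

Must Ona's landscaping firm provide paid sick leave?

Yes — Ona's landscaping firm must provide paid sick leave.

Exception (a): a current General Waiver is held; the reference index is 735, under the 750 limit; every employee is an immediate family member — every condition holds. Turning to paragraphs (f)–(g): (f) operates against (a): the landscaping firm is classified under the construction sector. (g), which would lift (f), does not operate here — there is no Annual Exemption Letter in force. Exception (a) does not apply.
All of (b)'s requirements are met (the employer is a non-profit; annual gross revenue is $472,000, below the $496,000 limit; no employee is paid on commission). However, paragraph (h) must be considered: (h) is triggered — the baseline figure is 880, less than the 979 limit. Exception (b) does not apply.
Exception (c) does not apply: the registered capacity is 400 units, short of 580 units.
All of (d)'s requirements are met (aggregate throughput is 650 units, less than the 740 units limit; the business's age is 24 months, below the 26 months limit; the qualifying period is 290 days, meeting the 285 days threshold). Turning to paragraphs (j)–(q): (j) operates against (d): a current Tier D Notice is held. (k) is engaged (the compliance score is 95 points, meeting the 91 points threshold), but is overridden by (l): (l) applies — a current Class 1 Exemption Letter is held. (m) would limit (l) — a current Standing Waiver is held — but (n) sets (m) aside: (n) is engaged — a current Class C Notice is held. (o) would limit (n) — a current Class 3 Waiver is held — but (p) sets (o) aside: (p) operates against (o): a current Class F Exemption Letter is held. (q) is not engaged (no employee exceeds 30 hours/week), so (p) stands. So (d) is unavailable.
Exception (e) does not apply: the employer's headcount is 15, not less than 14.
None of the exceptions is available; § 87.7 applies in full.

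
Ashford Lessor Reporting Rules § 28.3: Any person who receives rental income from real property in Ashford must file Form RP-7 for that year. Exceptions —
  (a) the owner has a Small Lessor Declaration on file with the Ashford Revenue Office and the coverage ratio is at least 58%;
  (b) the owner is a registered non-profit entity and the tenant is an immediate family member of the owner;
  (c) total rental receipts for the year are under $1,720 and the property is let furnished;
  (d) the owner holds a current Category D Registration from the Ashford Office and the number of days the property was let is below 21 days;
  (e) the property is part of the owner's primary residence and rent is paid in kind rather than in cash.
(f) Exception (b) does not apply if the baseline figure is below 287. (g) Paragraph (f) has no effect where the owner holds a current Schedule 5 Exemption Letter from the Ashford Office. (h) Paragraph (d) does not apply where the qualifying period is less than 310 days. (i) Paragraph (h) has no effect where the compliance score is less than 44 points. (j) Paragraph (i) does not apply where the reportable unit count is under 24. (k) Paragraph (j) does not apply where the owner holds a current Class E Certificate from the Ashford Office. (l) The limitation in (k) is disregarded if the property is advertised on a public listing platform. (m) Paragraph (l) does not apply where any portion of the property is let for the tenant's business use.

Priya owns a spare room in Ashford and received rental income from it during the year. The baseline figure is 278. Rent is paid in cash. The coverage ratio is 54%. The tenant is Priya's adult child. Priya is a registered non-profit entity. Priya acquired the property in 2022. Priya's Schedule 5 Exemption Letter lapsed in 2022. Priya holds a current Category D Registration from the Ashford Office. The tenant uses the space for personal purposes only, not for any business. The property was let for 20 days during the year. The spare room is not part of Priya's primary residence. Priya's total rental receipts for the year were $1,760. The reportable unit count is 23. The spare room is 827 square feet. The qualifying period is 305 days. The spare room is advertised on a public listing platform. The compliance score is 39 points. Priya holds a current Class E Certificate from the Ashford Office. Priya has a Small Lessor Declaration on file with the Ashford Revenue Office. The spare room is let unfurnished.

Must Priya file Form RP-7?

Exception (a) fails — the coverage ratio is 54%, short of 58%.
Exception (b)'s conditions are all satisfied: Priya is a registered non-profit; the tenant is an immediate family member. However, paragraphs (f)–(g) must be considered: (f) operates against (b): the baseline figure is 278, below the 287 limit. (g) is inapplicable (there is no Schedule 5 Exemption Letter in force), so (f) stands. So (b) is unavailable.
Exception (c) fails — total rental receipts for the year are $1,760, not under $1,720.
Exception (d): a current Category D Registration is held; the number of days the property was let is 20 days, below the 21 days limit — every condition holds. Turning to paragraphs (h)–(m): (h) operates against (d): the qualifying period is 305 days, less than the 310 days limit. (i) would limit (h) — the compliance score is 39 points, less than the 44 points limit — but (j) sets (i) aside: (j) operates against (i): the reportable unit count is 23, under the 24 limit. (k) would limit (j) — a current Class E Certificate is held — but (l) sets (k) aside: (l) operates against (k): the property is publicly advertised. (m), which would lift (l), is not triggered — the space is used for personal purposes only. So (d) is unavailable.
Exception (e) fails — the spare room is not part of the primary residence.
No exception displaces § 28.3.

Yes — Priya must file Form RP-7.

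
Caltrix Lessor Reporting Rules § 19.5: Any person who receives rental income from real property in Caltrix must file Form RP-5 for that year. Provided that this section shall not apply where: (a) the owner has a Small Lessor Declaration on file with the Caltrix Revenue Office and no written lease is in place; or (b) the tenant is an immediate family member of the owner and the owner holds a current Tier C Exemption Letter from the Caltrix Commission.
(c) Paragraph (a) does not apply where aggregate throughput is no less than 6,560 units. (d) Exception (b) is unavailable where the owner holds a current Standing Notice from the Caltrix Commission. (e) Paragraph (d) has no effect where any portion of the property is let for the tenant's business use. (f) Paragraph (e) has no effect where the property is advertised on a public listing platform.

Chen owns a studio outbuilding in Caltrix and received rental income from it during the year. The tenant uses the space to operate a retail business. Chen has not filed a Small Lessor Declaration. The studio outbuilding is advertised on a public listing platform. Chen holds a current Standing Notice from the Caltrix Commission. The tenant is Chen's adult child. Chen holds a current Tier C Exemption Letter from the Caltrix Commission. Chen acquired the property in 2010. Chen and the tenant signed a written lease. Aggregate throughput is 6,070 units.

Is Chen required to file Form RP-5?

Exception (a) requires that the owner has a Small Lessor Declaration on file with the Caltrix Revenue Office; but no Small Lessor Declaration is on file, so (a) is unavailable.
Exception (b) is satisfied on its face — the tenant is an immediate family member; a current Tier C Exemption Letter is held. But applying paragraphs (d)–(f): (d) operates against (b): a current Standing Notice is held. (e) is triggered (the space is let for business use), but yields to (f): (f) operates against (e): the property is publicly advertised. Exception (b) does not apply.
No exception applies. The general rule governs.

Yes — Chen must file Form RP-5.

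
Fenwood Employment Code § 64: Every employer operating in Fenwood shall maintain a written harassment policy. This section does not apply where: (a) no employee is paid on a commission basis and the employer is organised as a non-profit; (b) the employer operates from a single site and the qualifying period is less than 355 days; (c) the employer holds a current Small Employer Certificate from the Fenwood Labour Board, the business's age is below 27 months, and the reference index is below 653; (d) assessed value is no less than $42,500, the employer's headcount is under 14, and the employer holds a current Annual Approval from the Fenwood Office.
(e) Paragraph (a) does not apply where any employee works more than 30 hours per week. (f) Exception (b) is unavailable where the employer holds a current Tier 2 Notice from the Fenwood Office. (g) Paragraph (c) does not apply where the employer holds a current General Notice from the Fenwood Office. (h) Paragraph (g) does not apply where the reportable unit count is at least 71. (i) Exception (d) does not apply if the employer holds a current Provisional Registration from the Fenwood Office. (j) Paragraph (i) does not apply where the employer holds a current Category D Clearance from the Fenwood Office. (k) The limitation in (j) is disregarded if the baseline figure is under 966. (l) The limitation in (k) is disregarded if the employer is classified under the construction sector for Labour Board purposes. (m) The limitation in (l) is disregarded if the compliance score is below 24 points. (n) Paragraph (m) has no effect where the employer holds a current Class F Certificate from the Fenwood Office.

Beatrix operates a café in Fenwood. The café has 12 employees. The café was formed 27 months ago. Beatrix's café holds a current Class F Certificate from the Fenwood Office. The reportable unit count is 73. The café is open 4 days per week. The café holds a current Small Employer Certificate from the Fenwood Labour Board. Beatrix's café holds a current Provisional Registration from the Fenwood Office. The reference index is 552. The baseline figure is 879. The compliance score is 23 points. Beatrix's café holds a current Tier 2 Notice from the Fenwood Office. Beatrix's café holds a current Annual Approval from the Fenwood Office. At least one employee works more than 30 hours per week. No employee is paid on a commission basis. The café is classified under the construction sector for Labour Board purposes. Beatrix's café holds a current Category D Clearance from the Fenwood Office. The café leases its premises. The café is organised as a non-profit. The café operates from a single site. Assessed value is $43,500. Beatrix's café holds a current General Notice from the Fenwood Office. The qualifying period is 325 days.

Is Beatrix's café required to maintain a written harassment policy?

Exception (a) is satisfied on its face — no employee is paid on commission; the employer is a non-profit. However, paragraph (e) must be considered: (e) is engaged — at least one employee exceeds 30 hours/week. (a) is therefore removed.
All of (b)'s requirements are met (the employer operates from a single site; the qualifying period is 325 days, less than the 355 days limit). However, paragraph (f) must be considered: (f) operates against (b): a current Tier 2 Notice is held. Exception (b) does not apply.
Exception (c) does not apply: the business's age is 27 months, not below 27 months.
Exception (d): assessed value is $43,500, meeting the $42,500 threshold; the employer's headcount is 12, under the 14 limit; a current Annual Approval is held — every condition holds. Considering the limiting provisions: (i) would limit (d) — a current Provisional Registration is held — but (j) sets (i) aside: (j) operates — a current Category D Clearance is held. (k) would limit (j) — the baseline figure is 879, under the 966 limit — but (l) sets (k) aside: (l) applies — the café is classified under the construction sector. (m) would limit (l) — the compliance score is 23 points, below the 24 points limit — but (n) sets (m) aside: (n) applies — a current Class F Certificate is held. Exception (d) stands.

No — exception (d) applies; Beatrix's café is not required to maintain a written harassment policy.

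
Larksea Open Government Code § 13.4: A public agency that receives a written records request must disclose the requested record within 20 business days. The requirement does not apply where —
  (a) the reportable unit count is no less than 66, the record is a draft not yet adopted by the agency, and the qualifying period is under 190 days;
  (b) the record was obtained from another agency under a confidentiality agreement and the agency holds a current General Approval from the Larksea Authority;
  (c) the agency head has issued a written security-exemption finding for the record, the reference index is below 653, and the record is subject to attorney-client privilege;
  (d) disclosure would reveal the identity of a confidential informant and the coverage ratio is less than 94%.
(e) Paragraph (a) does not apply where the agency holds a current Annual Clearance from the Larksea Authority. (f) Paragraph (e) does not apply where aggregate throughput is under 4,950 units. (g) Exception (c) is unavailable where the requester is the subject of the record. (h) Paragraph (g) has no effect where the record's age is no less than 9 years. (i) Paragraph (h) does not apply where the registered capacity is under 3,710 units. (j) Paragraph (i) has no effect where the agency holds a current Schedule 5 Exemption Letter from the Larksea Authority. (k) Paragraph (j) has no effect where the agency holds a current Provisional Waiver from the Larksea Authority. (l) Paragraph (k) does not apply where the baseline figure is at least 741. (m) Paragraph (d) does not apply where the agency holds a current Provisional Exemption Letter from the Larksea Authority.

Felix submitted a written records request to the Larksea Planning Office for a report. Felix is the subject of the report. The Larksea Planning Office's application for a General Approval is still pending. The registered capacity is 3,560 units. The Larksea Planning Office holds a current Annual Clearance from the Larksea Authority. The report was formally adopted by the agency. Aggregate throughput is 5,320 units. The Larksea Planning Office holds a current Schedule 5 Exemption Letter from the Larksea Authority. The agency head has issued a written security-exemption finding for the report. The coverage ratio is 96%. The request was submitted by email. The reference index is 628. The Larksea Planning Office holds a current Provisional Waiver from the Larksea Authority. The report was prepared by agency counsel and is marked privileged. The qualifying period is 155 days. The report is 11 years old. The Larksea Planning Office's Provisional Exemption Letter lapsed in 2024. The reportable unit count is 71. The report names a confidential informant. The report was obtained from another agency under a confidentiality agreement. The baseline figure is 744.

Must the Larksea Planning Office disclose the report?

Exception (a) does not apply: the report has been formally adopted.
Exception (b) fails — there is no General Approval in force.
Exception (c)'s conditions are all satisfied: a written security-exemption finding has been issued; the reference index is 628, below the 653 limit; the report is privileged. Applying paragraphs (g)–(l): (g) would limit (c) — Felix is the subject of the report — but (h) sets (g) aside: (h) operates against (g): the record's age is 11 years, meeting the 9 years threshold. (i) would limit (h) — the registered capacity is 3,560 units, under the 3,710 units limit — but (j) sets (i) aside: (j) operates — a current Schedule 5 Exemption Letter is held. (k) is engaged (a current Provisional Waiver is held), but is set aside by (l): (l) operates — the baseline figure is 744, meeting the 741 threshold. Exception (c) stands.
Exception (d) requires that the coverage ratio is less than 94%; but the coverage ratio is 96%, not less than 94%, so (d) is unavailable.

No — exception (c) applies; the Larksea Planning Office is not required to disclose the report.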